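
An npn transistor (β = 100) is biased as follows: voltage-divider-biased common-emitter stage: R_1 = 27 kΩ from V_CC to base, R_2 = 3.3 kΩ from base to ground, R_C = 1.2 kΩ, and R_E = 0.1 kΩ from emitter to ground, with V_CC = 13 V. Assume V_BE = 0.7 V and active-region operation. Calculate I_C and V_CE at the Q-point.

Thevenize the base divider: V_Th = V_CC·R_2/(R_1+R_2) = 13×3.3/30.3 = 1.42 V, R_Th = R_1‖R_2 = 2.94 kΩ.
Base-emitter loop: V_Th = I_B·R_Th + V_BE + (β+1)I_B·R_E, so I_B = (1.42 − 0.7) / (2.94 + 101×0.1) = 0.0549 mA.
I_C = β·I_B = 100×0.0549 = 5.49 mA, and I_E = (β+1)I_B = 5.54 mA.
V_CE = V_CC − I_C·R_C − I_E·R_E = 13 − 5.49×1.2 − 5.54×0.1 = 5.86 V.
V_CE = 5.86 V > 0.2 V confirms active-region operation.

I_C ≈ 5.5 mA, V_CE ≈ 5.9 V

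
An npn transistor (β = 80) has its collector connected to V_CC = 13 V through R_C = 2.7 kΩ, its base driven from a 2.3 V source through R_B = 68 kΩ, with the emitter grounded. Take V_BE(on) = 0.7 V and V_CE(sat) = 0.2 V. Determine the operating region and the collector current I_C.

active; I_C ≈ 1.9 mA

Assume active. Base-emitter loop: I_B = (V_BB − V_BE)/R_B = (2.3 − 0.7)/68 = 0.0235 mA.
I_C = β·I_B = 80×0.0235 = 1.88 mA.
V_CE = V_CC − I_C·R_C = 13 − 1.88×2.7 = 7.92 V > V_CE(sat), so the active-region assumption holds.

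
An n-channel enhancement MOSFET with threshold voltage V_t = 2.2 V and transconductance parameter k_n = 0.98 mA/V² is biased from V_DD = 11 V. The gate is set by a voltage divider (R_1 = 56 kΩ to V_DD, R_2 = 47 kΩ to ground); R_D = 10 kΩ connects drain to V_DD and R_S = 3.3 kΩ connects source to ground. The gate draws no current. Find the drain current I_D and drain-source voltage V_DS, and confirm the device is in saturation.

V_G = V_DD·R_2/(R_1+R_2) = 11×47/103 = 5.02 V.
Assume saturation: I_D = (k_n/2)(V_GS − V_t)² with V_GS = V_G − I_D·R_S = 5.02 − 3.3·I_D.
Substituting gives 5.34·I_D² − 10.1·I_D + 3.9 = 0, with roots I_D = 0.537 or 1.36 mA.
The root I_D = 1.36 mA gives V_GS = 0.535 V ≤ V_t, so take I_D = 0.537 mA.
Then V_GS = 3.25 V and V_DS = V_DD − I_D(R_D+R_S) = 11 − 0.537×13.3 = 3.86 V.
Saturation requires V_DS ≥ V_GS − V_t = 1.05 V; 3.86 ≥ 1.05 ✓.

I_D ≈ 0.54 mA, V_DS ≈ 3.9 V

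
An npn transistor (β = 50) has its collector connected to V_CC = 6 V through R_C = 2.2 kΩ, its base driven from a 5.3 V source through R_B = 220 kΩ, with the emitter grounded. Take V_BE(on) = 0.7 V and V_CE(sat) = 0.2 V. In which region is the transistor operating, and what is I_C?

active; I_C ≈ 1 mA

Assume active. Base-emitter loop: I_B = (V_BB − V_BE)/R_B = (5.3 − 0.7)/220 = 0.0209 mA.
I_C = β·I_B = 50×0.0209 = 1.05 mA.
V_CE = V_CC − I_C·R_C = 6 − 1.05×2.2 = 3.7 V > V_CE(sat), so the active-region assumption holds.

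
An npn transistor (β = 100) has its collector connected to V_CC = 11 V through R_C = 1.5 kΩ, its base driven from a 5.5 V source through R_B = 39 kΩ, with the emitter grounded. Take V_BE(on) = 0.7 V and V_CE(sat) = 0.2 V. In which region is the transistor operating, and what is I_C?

saturation; I_C ≈ 7.2 mA

Assume active: I_B = (5.5 − 0.7)/39 = 0.123 mA, giving I_C = β·I_B = 12.3 mA.
But then V_CE = 11 − 12.3×1.5 = -7.46 V < V_CE(sat) = 0.2 V — impossible in the active region.
So the transistor is saturated. With V_CE = 0.2 V, I_C = (V_CC − 0.2)/R_C = 10.8/1.5 = 7.2 mA.
Check: β·I_B = 12.3 mA > I_C = 7.2 mA, confirming saturation.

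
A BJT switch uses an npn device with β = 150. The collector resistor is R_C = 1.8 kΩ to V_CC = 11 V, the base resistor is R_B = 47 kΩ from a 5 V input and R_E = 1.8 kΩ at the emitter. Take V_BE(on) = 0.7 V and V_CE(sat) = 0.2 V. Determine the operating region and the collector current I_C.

Assume active. Base-emitter loop: I_B = (V_BB − V_BE)/(R_B + (β+1)R_E) = (5 − 0.7)/(47 + 151×1.8) = 0.0135 mA.
I_C = β·I_B = 150×0.0135 = 2.02 mA.
V_CE = V_CC − I_C·R_C − I_E·R_E = 11 − 2.02×1.8 − 2.04×1.8 = 3.69 V > V_CE(sat), so the active-region assumption holds.

active; I_C ≈ 2 mA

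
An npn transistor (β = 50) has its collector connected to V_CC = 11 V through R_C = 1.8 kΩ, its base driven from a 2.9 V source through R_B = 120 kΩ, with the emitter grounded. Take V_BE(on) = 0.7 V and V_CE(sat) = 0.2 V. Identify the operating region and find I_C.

active; I_C ≈ 0.92 mA

Assume active. Base-emitter loop: I_B = (V_BB − V_BE)/R_B = (2.9 − 0.7)/120 = 0.0183 mA.
I_C = β·I_B = 50×0.0183 = 0.917 mA.
V_CE = V_CC − I_C·R_C = 11 − 0.917×1.8 = 9.35 V > V_CE(sat), so the active-region assumption holds.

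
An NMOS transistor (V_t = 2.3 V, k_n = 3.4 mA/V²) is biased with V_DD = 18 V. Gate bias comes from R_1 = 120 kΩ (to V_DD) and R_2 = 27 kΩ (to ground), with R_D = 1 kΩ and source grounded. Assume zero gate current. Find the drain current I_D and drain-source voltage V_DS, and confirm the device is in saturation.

I_D ≈ 1.7 mA, V_DS ≈ 16 V

V_G = V_DD·R_2/(R_1+R_2) = 18×27/147 = 3.31 V. With the source grounded, V_GS = V_G = 3.31 V.
Assume saturation: I_D = (k_n/2)(V_GS − V_t)² = (3.4/2)×(3.31 − 2.3)² = 1.7×1.01² = 1.72 mA.
V_DS = V_DD − I_D·R_D = 18 − 1.72×1 = 16.3 V.
Saturation requires V_DS ≥ V_GS − V_t = 1.01 V; 16.3 ≥ 1.01 ✓.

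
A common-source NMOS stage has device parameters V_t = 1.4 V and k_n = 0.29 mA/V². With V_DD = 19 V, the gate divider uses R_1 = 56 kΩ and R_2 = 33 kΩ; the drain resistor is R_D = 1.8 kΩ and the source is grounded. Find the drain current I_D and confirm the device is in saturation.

V_G = V_DD·R_2/(R_1+R_2) = 19×33/89 = 7.04 V. With the source grounded, V_GS = V_G = 7.04 V.
Assume saturation: I_D = (k_n/2)(V_GS − V_t)² = (0.29/2)×(7.04 − 1.4)² = 0.145×5.64² = 4.62 mA.
V_DS = V_DD − I_D·R_D = 19 − 4.62×1.8 = 10.7 V.
Saturation requires V_DS ≥ V_GS − V_t = 5.64 V; 10.7 ≥ 5.64 ✓.

I_D ≈ 4.6 mA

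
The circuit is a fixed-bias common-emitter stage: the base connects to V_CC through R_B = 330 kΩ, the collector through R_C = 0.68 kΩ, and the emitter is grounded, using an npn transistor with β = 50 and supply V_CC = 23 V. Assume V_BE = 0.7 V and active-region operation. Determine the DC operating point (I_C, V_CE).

Base loop: V_CC = I_B·R_B + V_BE, so I_B = (23 − 0.7)/330 kΩ = 0.0676 mA.
In the active region I_C = β·I_B = 50 × 0.0676 = 3.38 mA.
Collector loop: V_CE = V_CC − I_C·R_C = 23 − 3.38×0.68 = 20.7 V.
Since V_CE = 20.7 V > V_CE(sat) ≈ 0.2 V, the transistor is in the active region as assumed.

I_C ≈ 3.4 mA, V_CE ≈ 21 V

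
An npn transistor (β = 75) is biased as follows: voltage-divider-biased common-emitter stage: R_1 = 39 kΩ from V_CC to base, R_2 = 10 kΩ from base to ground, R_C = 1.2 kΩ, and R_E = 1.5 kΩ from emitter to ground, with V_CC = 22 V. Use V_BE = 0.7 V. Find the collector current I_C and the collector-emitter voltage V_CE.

I_C ≈ 2.3 mA, V_CE ≈ 16 V

Thevenize the base divider: V_Th = V_CC·R_2/(R_1+R_2) = 22×10/49 = 4.49 V, R_Th = R_1‖R_2 = 7.96 kΩ.
Base-emitter loop: V_Th = I_B·R_Th + V_BE + (β+1)I_B·R_E, so I_B = (4.49 − 0.7) / (7.96 + 76×1.5) = 0.0311 mA.
I_C = β·I_B = 75×0.0311 = 2.33 mA, and I_E = (β+1)I_B = 2.36 mA.
V_CE = V_CC − I_C·R_C − I_E·R_E = 22 − 2.33×1.2 − 2.36×1.5 = 15.7 V.
V_CE = 15.7 V > 0.2 V confirms active-region operation.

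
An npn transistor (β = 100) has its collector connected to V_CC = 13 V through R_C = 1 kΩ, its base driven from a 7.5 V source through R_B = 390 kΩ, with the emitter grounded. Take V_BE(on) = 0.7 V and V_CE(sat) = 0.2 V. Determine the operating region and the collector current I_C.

active; I_C ≈ 1.7 mA

Assume active. Base-emitter loop: I_B = (V_BB − V_BE)/R_B = (7.5 − 0.7)/390 = 0.0174 mA.
I_C = β·I_B = 100×0.0174 = 1.74 mA.
V_CE = V_CC − I_C·R_C = 13 − 1.74×1 = 11.3 V > V_CE(sat), so the active-region assumption holds.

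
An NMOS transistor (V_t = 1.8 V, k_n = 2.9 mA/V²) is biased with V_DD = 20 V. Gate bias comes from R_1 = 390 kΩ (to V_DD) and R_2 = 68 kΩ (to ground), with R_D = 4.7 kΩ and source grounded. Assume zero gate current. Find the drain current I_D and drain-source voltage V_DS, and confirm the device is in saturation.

V_G = V_DD·R_2/(R_1+R_2) = 20×68/458 = 2.97 V. With the source grounded, V_GS = V_G = 2.97 V.
Assume saturation: I_D = (k_n/2)(V_GS − V_t)² = (2.9/2)×(2.97 − 1.8)² = 1.45×1.17² = 1.98 mA.
V_DS = V_DD − I_D·R_D = 20 − 1.98×4.7 = 10.7 V.
Saturation requires V_DS ≥ V_GS − V_t = 1.17 V; 10.7 ≥ 1.17 ✓.

I_D ≈ 2 mA, V_DS ≈ 11 V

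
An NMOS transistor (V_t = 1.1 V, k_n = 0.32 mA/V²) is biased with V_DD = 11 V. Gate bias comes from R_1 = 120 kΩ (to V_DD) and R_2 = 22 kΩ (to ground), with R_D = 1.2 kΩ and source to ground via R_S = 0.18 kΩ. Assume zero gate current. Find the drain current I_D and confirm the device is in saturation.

V_G = V_DD·R_2/(R_1+R_2) = 11×22/142 = 1.7 V.
Assume saturation: I_D = (k_n/2)(V_GS − V_t)² with V_GS = V_G − I_D·R_S = 1.7 − 0.18·I_D.
Substituting gives 0.00518·I_D² − 1.03·I_D + 0.0584 = 0, with roots I_D = 0.0565 or 200 mA.
The root I_D = 200 mA gives V_GS = -34.2 V ≤ V_t, so take I_D = 0.0565 mA.
Then V_GS = 1.69 V and V_DS = V_DD − I_D(R_D+R_S) = 11 − 0.0565×1.38 = 10.9 V.
Saturation requires V_DS ≥ V_GS − V_t = 0.594 V; 10.9 ≥ 0.594 ✓.

I_D ≈ 0.056 mA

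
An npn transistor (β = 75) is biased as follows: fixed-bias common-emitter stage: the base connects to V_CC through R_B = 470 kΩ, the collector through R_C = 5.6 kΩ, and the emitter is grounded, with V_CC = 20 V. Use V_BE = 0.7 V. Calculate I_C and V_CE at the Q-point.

Base loop: V_CC = I_B·R_B + V_BE, so I_B = (20 − 0.7)/470 kΩ = 0.0411 mA.
In the active region I_C = β·I_B = 75 × 0.0411 = 3.08 mA.
Collector loop: V_CE = V_CC − I_C·R_C = 20 − 3.08×5.6 = 2.75 V.
Since V_CE = 2.75 V > V_CE(sat) ≈ 0.2 V, the transistor is in the active region as assumed.

I_C ≈ 3.1 mA, V_CE ≈ 2.8 V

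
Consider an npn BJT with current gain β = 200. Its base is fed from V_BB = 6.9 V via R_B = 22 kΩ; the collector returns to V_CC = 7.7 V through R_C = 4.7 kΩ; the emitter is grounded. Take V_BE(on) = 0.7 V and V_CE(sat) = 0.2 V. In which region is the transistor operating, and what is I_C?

saturation; I_C ≈ 1.6 mA

Assume active: I_B = (6.9 − 0.7)/22 = 0.282 mA, giving I_C = β·I_B = 56.4 mA.
But then V_CE = 7.7 − 56.4×4.7 = -257 V < V_CE(sat) = 0.2 V — impossible in the active region.
So the transistor is saturated. With V_CE = 0.2 V, I_C = (V_CC − 0.2)/R_C = 7.5/4.7 = 1.6 mA.
Check: β·I_B = 56.4 mA > I_C = 1.6 mA, confirming saturation.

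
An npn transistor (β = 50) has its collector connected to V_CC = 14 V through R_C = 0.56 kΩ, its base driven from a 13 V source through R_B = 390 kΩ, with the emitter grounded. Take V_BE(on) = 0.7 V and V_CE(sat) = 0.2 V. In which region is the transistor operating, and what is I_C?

active; I_C ≈ 1.6 mA

Assume active. Base-emitter loop: I_B = (V_BB − V_BE)/R_B = (13 − 0.7)/390 = 0.0315 mA.
I_C = β·I_B = 50×0.0315 = 1.58 mA.
V_CE = V_CC − I_C·R_C = 14 − 1.58×0.56 = 13.1 V > V_CE(sat), so the active-region assumption holds.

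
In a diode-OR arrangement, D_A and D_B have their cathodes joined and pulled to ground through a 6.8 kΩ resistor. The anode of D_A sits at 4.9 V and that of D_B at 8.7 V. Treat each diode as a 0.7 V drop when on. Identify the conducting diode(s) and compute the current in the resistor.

Only D_B conducts; I_R ≈ 1.2 mA

Assume both conduct. Then node N would need to be at both 4.9−0.7 = 4.2 V and 8.7−0.7 = 8 V, which is impossible.
Assume only D_B conducts: V_N = 8.7 − 0.7 = 8 V, so I_R = 8/6.8 = 1.18 mA.
Check D_A: its anode-to-cathode voltage is 4.9 − 8 = -3.1 V < 0.7 V, so it is off. The assumption is consistent.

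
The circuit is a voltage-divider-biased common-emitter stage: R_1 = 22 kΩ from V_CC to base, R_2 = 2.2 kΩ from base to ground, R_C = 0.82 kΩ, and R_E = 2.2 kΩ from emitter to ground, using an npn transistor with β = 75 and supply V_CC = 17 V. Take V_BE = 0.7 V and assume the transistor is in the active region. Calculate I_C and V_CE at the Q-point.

Thevenize the base divider: V_Th = V_CC·R_2/(R_1+R_2) = 17×2.2/24.2 = 1.55 V, R_Th = R_1‖R_2 = 2 kΩ.
Base-emitter loop: V_Th = I_B·R_Th + V_BE + (β+1)I_B·R_E, so I_B = (1.55 − 0.7) / (2 + 76×2.2) = 0.005 mA.
I_C = β·I_B = 75×0.005 = 0.375 mA, and I_E = (β+1)I_B = 0.38 mA.
V_CE = V_CC − I_C·R_C − I_E·R_E = 17 − 0.375×0.82 − 0.38×2.2 = 15.9 V.
V_CE = 15.9 V > 0.2 V confirms active-region operation.

I_C ≈ 0.37 mA, V_CE ≈ 16 V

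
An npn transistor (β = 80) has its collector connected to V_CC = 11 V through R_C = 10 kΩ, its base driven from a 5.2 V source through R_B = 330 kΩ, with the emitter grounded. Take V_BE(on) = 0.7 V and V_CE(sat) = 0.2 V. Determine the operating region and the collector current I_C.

saturation; I_C ≈ 1.1 mA

Assume active: I_B = (5.2 − 0.7)/330 = 0.0136 mA, giving I_C = β·I_B = 1.09 mA.
But then V_CE = 11 − 1.09×10 = 0.0909 V < V_CE(sat) = 0.2 V — impossible in the active region.
So the transistor is saturated. With V_CE = 0.2 V, I_C = (V_CC − 0.2)/R_C = 10.8/10 = 1.08 mA.
Check: β·I_B = 1.09 mA > I_C = 1.08 mA, confirming saturation.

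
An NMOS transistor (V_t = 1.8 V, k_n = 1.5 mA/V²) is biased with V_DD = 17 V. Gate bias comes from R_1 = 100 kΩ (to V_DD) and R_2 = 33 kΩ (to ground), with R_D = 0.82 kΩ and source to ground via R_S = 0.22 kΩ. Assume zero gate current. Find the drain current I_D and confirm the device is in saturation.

V_G = V_DD·R_2/(R_1+R_2) = 17×33/133 = 4.22 V.
Assume saturation: I_D = (k_n/2)(V_GS − V_t)² with V_GS = V_G − I_D·R_S = 4.22 − 0.22·I_D.
Substituting gives 0.0363·I_D² − 1.8·I_D + 4.39 = 0, with roots I_D = 2.57 or 47 mA.
The root I_D = 47 mA gives V_GS = -6.11 V ≤ V_t, so take I_D = 2.57 mA.
Then V_GS = 3.65 V and V_DS = V_DD − I_D(R_D+R_S) = 17 − 2.57×1.04 = 14.3 V.
Saturation requires V_DS ≥ V_GS − V_t = 1.85 V; 14.3 ≥ 1.85 ✓.

I_D ≈ 2.6 mA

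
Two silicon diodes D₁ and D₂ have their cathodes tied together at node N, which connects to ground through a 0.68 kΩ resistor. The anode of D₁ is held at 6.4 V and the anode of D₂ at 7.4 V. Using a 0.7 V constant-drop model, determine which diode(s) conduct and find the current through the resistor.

Assume both conduct. Then node N would need to be at both 6.4−0.7 = 5.7 V and 7.4−0.7 = 6.7 V, which is impossible.
Assume only D₂ conducts: V_N = 7.4 − 0.7 = 6.7 V, so I_R = 6.7/0.68 = 9.85 mA.
Check D₁: its anode-to-cathode voltage is 6.4 − 6.7 = -0.3 V < 0.7 V, so it is off. The assumption is consistent.

Only D₂ conducts; I_R ≈ 9.9 mA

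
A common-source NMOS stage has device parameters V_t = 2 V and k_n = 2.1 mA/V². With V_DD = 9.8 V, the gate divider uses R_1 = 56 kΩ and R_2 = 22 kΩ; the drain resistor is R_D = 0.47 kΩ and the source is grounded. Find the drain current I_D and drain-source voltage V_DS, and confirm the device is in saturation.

V_G = V_DD·R_2/(R_1+R_2) = 9.8×22/78 = 2.76 V. With the source grounded, V_GS = V_G = 2.76 V.
Assume saturation: I_D = (k_n/2)(V_GS − V_t)² = (2.1/2)×(2.76 − 2)² = 1.05×0.764² = 0.613 mA.
V_DS = V_DD − I_D·R_D = 9.8 − 0.613×0.47 = 9.51 V.
Saturation requires V_DS ≥ V_GS − V_t = 0.764 V; 9.51 ≥ 0.764 ✓.

I_D ≈ 0.61 mA, V_DS ≈ 9.5 V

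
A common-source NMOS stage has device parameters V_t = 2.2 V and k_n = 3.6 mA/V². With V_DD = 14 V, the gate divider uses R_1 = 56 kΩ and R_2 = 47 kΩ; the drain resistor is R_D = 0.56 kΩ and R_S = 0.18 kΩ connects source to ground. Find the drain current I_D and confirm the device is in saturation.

V_G = V_DD·R_2/(R_1+R_2) = 14×47/103 = 6.39 V.
Assume saturation: I_D = (k_n/2)(V_GS − V_t)² with V_GS = V_G − I_D·R_S = 6.39 − 0.18·I_D.
Substituting gives 0.0583·I_D² − 3.71·I_D + 31.6 = 0, with roots I_D = 10.1 or 53.6 mA.
The root I_D = 53.6 mA gives V_GS = -3.26 V ≤ V_t, so take I_D = 10.1 mA.
Then V_GS = 4.57 V and V_DS = V_DD − I_D(R_D+R_S) = 14 − 10.1×0.74 = 6.52 V.
Saturation requires V_DS ≥ V_GS − V_t = 2.37 V; 6.52 ≥ 2.37 ✓.

I_D ≈ 10 mA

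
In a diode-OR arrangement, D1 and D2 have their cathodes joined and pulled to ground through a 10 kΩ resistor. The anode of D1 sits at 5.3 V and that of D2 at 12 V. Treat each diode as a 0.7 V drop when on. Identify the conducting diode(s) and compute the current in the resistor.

Only D2 conducts; I_R ≈ 1.1 mA

Assume both conduct. Then node N would need to be at both 5.3−0.7 = 4.6 V and 12−0.7 = 11.3 V, which is impossible.
Assume only D2 conducts: V_N = 12 − 0.7 = 11.3 V, so I_R = 11.3/10 = 1.13 mA.
Check D1: its anode-to-cathode voltage is 5.3 − 11.3 = -6 V < 0.7 V, so it is off. The assumption is consistent.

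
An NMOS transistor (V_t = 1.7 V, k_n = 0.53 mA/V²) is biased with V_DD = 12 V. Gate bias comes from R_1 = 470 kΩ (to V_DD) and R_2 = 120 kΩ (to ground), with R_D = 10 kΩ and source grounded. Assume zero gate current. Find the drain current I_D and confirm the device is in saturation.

I_D ≈ 0.15 mA

V_G = V_DD·R_2/(R_1+R_2) = 12×120/590 = 2.44 V. With the source grounded, V_GS = V_G = 2.44 V.
Assume saturation: I_D = (k_n/2)(V_GS − V_t)² = (0.53/2)×(2.44 − 1.7)² = 0.265×0.741² = 0.145 mA.
V_DS = V_DD − I_D·R_D = 12 − 0.145×10 = 10.5 V.
Saturation requires V_DS ≥ V_GS − V_t = 0.741 V; 10.5 ≥ 0.741 ✓.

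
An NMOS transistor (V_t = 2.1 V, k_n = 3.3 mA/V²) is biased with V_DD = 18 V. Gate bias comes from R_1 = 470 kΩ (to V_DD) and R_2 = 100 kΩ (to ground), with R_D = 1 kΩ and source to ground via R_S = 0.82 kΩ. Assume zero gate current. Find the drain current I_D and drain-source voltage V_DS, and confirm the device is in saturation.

V_G = V_DD·R_2/(R_1+R_2) = 18×100/570 = 3.16 V.
Assume saturation: I_D = (k_n/2)(V_GS − V_t)² with V_GS = V_G − I_D·R_S = 3.16 − 0.82·I_D.
Substituting gives 1.11·I_D² − 3.86·I_D + 1.85 = 0, with roots I_D = 0.572 or 2.91 mA.
The root I_D = 2.91 mA gives V_GS = 0.772 V ≤ V_t, so take I_D = 0.572 mA.
Then V_GS = 2.69 V and V_DS = V_DD − I_D(R_D+R_S) = 18 − 0.572×1.82 = 17 V.
Saturation requires V_DS ≥ V_GS − V_t = 0.589 V; 17 ≥ 0.589 ✓.

I_D ≈ 0.57 mA, V_DS ≈ 17 V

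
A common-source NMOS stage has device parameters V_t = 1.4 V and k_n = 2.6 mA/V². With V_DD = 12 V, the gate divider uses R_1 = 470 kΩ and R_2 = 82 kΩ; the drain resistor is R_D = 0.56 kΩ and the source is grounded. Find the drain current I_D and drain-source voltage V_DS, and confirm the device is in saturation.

I_D ≈ 0.19 mA, V_DS ≈ 12 V

V_G = V_DD·R_2/(R_1+R_2) = 12×82/552 = 1.78 V. With the source grounded, V_GS = V_G = 1.78 V.
Assume saturation: I_D = (k_n/2)(V_GS − V_t)² = (2.6/2)×(1.78 − 1.4)² = 1.3×0.383² = 0.19 mA.
V_DS = V_DD − I_D·R_D = 12 − 0.19×0.56 = 11.9 V.
Saturation requires V_DS ≥ V_GS − V_t = 0.383 V; 11.9 ≥ 0.383 ✓.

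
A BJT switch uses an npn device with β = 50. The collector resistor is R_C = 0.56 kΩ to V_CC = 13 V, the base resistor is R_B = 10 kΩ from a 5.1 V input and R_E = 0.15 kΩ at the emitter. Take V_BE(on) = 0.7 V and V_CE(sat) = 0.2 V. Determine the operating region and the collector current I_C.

active; I_C ≈ 12 mA

Assume active. Base-emitter loop: I_B = (V_BB − V_BE)/(R_B + (β+1)R_E) = (5.1 − 0.7)/(10 + 51×0.15) = 0.249 mA.
I_C = β·I_B = 50×0.249 = 12.5 mA.
V_CE = V_CC − I_C·R_C − I_E·R_E = 13 − 12.5×0.56 − 12.7×0.15 = 4.11 V > V_CE(sat), so the active-region assumption holds.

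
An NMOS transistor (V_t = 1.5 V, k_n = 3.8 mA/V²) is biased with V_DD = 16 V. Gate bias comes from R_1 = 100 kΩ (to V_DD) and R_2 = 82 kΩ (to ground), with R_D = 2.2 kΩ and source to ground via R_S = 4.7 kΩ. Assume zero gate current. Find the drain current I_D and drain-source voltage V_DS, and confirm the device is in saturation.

I_D ≈ 1.1 mA, V_DS ≈ 8.7 V

V_G = V_DD·R_2/(R_1+R_2) = 16×82/182 = 7.21 V.
Assume saturation: I_D = (k_n/2)(V_GS − V_t)² with V_GS = V_G − I_D·R_S = 7.21 − 4.7·I_D.
Substituting gives 42·I_D² − 103·I_D + 61.9 = 0, with roots I_D = 1.06 or 1.4 mA.
The root I_D = 1.4 mA gives V_GS = 0.642 V ≤ V_t, so take I_D = 1.06 mA.
Then V_GS = 2.25 V and V_DS = V_DD − I_D(R_D+R_S) = 16 − 1.06×6.9 = 8.71 V.
Saturation requires V_DS ≥ V_GS − V_t = 0.746 V; 8.71 ≥ 0.746 ✓.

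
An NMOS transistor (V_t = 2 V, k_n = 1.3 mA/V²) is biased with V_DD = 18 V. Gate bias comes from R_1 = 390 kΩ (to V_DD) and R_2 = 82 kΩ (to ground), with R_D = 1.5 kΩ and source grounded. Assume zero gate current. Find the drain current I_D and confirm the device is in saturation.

I_D ≈ 0.83 mA

V_G = V_DD·R_2/(R_1+R_2) = 18×82/472 = 3.13 V. With the source grounded, V_GS = V_G = 3.13 V.
Assume saturation: I_D = (k_n/2)(V_GS − V_t)² = (1.3/2)×(3.13 − 2)² = 0.65×1.13² = 0.826 mA.
V_DS = V_DD − I_D·R_D = 18 − 0.826×1.5 = 16.8 V.
Saturation requires V_DS ≥ V_GS − V_t = 1.13 V; 16.8 ≥ 1.13 ✓.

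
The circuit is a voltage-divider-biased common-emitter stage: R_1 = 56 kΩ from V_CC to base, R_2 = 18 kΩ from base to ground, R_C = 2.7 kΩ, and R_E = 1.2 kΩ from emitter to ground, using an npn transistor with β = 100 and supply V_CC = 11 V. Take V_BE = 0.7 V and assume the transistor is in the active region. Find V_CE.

Thevenize the base divider: V_Th = V_CC·R_2/(R_1+R_2) = 11×18/74 = 2.68 V, R_Th = R_1‖R_2 = 13.6 kΩ.
Base-emitter loop: V_Th = I_B·R_Th + V_BE + (β+1)I_B·R_E, so I_B = (2.68 − 0.7) / (13.6 + 101×1.2) = 0.0147 mA.
I_C = β·I_B = 100×0.0147 = 1.47 mA, and I_E = (β+1)I_B = 1.48 mA.
V_CE = V_CC − I_C·R_C − I_E·R_E = 11 − 1.47×2.7 − 1.48×1.2 = 5.27 V.
V_CE = 5.27 V > 0.2 V confirms active-region operation.

V_CE ≈ 5.3 V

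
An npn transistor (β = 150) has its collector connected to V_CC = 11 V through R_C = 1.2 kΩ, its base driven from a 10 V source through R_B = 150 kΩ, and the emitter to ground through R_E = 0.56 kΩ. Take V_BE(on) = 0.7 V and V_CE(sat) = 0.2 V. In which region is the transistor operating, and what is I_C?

active; I_C ≈ 5.9 mA

Assume active. Base-emitter loop: I_B = (V_BB − V_BE)/(R_B + (β+1)R_E) = (10 − 0.7)/(150 + 151×0.56) = 0.0396 mA.
I_C = β·I_B = 150×0.0396 = 5.95 mA.
V_CE = V_CC − I_C·R_C − I_E·R_E = 11 − 5.95×1.2 − 5.99×0.56 = 0.511 V > V_CE(sat), so the active-region assumption holds.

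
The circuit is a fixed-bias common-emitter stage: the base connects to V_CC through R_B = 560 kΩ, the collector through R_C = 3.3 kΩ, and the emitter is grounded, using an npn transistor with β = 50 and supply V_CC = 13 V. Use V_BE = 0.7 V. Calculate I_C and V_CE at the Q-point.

I_C ≈ 1.1 mA, V_CE ≈ 9.4 V

Base loop: V_CC = I_B·R_B + V_BE, so I_B = (13 − 0.7)/560 kΩ = 0.022 mA.
In the active region I_C = β·I_B = 50 × 0.022 = 1.1 mA.
Collector loop: V_CE = V_CC − I_C·R_C = 13 − 1.1×3.3 = 9.38 V.
Since V_CE = 9.38 V > V_CE(sat) ≈ 0.2 V, the transistor is in the active region as assumed.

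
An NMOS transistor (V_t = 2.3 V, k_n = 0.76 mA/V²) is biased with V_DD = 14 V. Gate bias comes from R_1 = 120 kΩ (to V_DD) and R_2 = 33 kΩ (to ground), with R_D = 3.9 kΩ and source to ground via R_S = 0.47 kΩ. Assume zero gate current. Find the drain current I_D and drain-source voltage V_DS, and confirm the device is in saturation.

I_D ≈ 0.16 mA, V_DS ≈ 13 V

V_G = V_DD·R_2/(R_1+R_2) = 14×33/153 = 3.02 V.
Assume saturation: I_D = (k_n/2)(V_GS − V_t)² with V_GS = V_G − I_D·R_S = 3.02 − 0.47·I_D.
Substituting gives 0.0839·I_D² − 1.26·I_D + 0.197 = 0, with roots I_D = 0.158 or 14.8 mA.
The root I_D = 14.8 mA gives V_GS = -3.94 V ≤ V_t, so take I_D = 0.158 mA.
Then V_GS = 2.95 V and V_DS = V_DD − I_D(R_D+R_S) = 14 − 0.158×4.37 = 13.3 V.
Saturation requires V_DS ≥ V_GS − V_t = 0.645 V; 13.3 ≥ 0.645 ✓.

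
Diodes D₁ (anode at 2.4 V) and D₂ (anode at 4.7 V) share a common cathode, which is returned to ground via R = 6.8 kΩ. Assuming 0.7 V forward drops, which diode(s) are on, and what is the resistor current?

Only D₂ conducts; I_R ≈ 0.59 mA

Assume both conduct. Then node N would need to be at both 2.4−0.7 = 1.7 V and 4.7−0.7 = 4 V, which is impossible.
Assume only D₂ conducts: V_N = 4.7 − 0.7 = 4 V, so I_R = 4/6.8 = 0.588 mA.
Check D₁: its anode-to-cathode voltage is 2.4 − 4 = -1.6 V < 0.7 V, so it is off. The assumption is consistent.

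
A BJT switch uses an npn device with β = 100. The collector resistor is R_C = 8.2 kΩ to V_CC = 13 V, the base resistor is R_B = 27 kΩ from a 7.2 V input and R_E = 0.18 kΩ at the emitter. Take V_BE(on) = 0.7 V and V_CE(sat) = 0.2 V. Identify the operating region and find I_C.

saturation; I_C ≈ 1.5 mA

Assume active: I_B = (7.2 − 0.7)/(27 + 101×0.18) = 0.144 mA, I_C = β·I_B = 14.4 mA.
Then V_CE = 13 − 14.4×8.2 − 14.5×0.18 = -108 V < 0.2 V — the active assumption fails.
Re-solve with V_CE = 0.2 V. KCL at the emitter: V_E/R_E = (V_BB−0.7−V_E)/R_B + (V_CC−0.2−V_E)/R_C, giving V_E = 0.315 V.
I_C = (V_CC − 0.2 − V_E)/R_C = (12.8 − 0.315)/8.2 = 1.52 mA.
Check: I_B = (6.5 − 0.315)/27 = 0.229 mA, and β·I_B = 22.9 mA > I_C, confirming saturation.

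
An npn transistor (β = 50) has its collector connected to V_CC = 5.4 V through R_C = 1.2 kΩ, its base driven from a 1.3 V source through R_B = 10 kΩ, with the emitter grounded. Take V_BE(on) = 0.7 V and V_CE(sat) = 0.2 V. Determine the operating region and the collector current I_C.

Assume active. Base-emitter loop: I_B = (V_BB − V_BE)/R_B = (1.3 − 0.7)/10 = 0.06 mA.
I_C = β·I_B = 50×0.06 = 3 mA.
V_CE = V_CC − I_C·R_C = 5.4 − 3×1.2 = 1.8 V > V_CE(sat), so the active-region assumption holds.

active; I_C ≈ 3 mA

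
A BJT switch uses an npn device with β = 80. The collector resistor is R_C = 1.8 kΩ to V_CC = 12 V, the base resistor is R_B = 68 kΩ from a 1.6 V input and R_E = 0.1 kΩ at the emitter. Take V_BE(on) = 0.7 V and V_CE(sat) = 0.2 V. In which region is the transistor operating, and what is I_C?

active; I_C ≈ 0.95 mA

Assume active. Base-emitter loop: I_B = (V_BB − V_BE)/(R_B + (β+1)R_E) = (1.6 − 0.7)/(68 + 81×0.1) = 0.0118 mA.
I_C = β·I_B = 80×0.0118 = 0.946 mA.
V_CE = V_CC − I_C·R_C − I_E·R_E = 12 − 0.946×1.8 − 0.958×0.1 = 10.2 V > V_CE(sat), so the active-region assumption holds.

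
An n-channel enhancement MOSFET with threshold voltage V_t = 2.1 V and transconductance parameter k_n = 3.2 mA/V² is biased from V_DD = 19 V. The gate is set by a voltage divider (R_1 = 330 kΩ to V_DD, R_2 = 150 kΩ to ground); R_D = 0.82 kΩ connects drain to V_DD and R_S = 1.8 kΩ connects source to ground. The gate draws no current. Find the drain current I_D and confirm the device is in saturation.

V_G = V_DD·R_2/(R_1+R_2) = 19×150/480 = 5.94 V.
Assume saturation: I_D = (k_n/2)(V_GS − V_t)² with V_GS = V_G − I_D·R_S = 5.94 − 1.8·I_D.
Substituting gives 5.18·I_D² − 23.1·I_D + 23.6 = 0, with roots I_D = 1.58 or 2.88 mA.
The root I_D = 2.88 mA gives V_GS = 0.759 V ≤ V_t, so take I_D = 1.58 mA.
Then V_GS = 3.09 V and V_DS = V_DD − I_D(R_D+R_S) = 19 − 1.58×2.62 = 14.9 V.
Saturation requires V_DS ≥ V_GS − V_t = 0.994 V; 14.9 ≥ 0.994 ✓.

I_D ≈ 1.6 mA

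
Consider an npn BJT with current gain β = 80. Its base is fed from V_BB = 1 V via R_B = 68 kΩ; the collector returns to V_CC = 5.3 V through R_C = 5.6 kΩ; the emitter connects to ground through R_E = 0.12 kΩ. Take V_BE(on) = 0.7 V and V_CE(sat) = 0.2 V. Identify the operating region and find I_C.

Assume active. Base-emitter loop: I_B = (V_BB − V_BE)/(R_B + (β+1)R_E) = (1 − 0.7)/(68 + 81×0.12) = 0.00386 mA.
I_C = β·I_B = 80×0.00386 = 0.309 mA.
V_CE = V_CC − I_C·R_C − I_E·R_E = 5.3 − 0.309×5.6 − 0.313×0.12 = 3.53 V > V_CE(sat), so the active-region assumption holds.

active; I_C ≈ 0.31 mA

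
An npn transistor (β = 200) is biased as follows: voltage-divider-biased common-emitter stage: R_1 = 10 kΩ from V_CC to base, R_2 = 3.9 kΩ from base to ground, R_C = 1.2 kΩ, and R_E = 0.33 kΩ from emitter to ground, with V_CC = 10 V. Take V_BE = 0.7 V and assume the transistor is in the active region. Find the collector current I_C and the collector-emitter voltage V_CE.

I_C ≈ 6.1 mA, V_CE ≈ 0.67 V

Thevenize the base divider: V_Th = V_CC·R_2/(R_1+R_2) = 10×3.9/13.9 = 2.81 V, R_Th = R_1‖R_2 = 2.81 kΩ.
Base-emitter loop: V_Th = I_B·R_Th + V_BE + (β+1)I_B·R_E, so I_B = (2.81 − 0.7) / (2.81 + 201×0.33) = 0.0305 mA.
I_C = β·I_B = 200×0.0305 = 6.09 mA, and I_E = (β+1)I_B = 6.12 mA.
V_CE = V_CC − I_C·R_C − I_E·R_E = 10 − 6.09×1.2 − 6.12×0.33 = 0.67 V.
V_CE = 0.67 V > 0.2 V confirms active-region operation.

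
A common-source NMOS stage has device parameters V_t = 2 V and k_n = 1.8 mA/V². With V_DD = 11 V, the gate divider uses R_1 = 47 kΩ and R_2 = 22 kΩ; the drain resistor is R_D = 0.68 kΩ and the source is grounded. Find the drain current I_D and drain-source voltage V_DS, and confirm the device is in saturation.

V_G = V_DD·R_2/(R_1+R_2) = 11×22/69 = 3.51 V. With the source grounded, V_GS = V_G = 3.51 V.
Assume saturation: I_D = (k_n/2)(V_GS − V_t)² = (1.8/2)×(3.51 − 2)² = 0.9×1.51² = 2.04 mA.
V_DS = V_DD − I_D·R_D = 11 − 2.04×0.68 = 9.61 V.
Saturation requires V_DS ≥ V_GS − V_t = 1.51 V; 9.61 ≥ 1.51 ✓.

I_D ≈ 2 mA, V_DS ≈ 9.6 V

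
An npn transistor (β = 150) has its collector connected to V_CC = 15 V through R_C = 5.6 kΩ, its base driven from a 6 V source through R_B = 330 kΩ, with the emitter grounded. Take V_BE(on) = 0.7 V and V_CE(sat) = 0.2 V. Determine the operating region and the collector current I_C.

active; I_C ≈ 2.4 mA

Assume active. Base-emitter loop: I_B = (V_BB − V_BE)/R_B = (6 − 0.7)/330 = 0.0161 mA.
I_C = β·I_B = 150×0.0161 = 2.41 mA.
V_CE = V_CC − I_C·R_C = 15 − 2.41×5.6 = 1.51 V > V_CE(sat), so the active-region assumption holds.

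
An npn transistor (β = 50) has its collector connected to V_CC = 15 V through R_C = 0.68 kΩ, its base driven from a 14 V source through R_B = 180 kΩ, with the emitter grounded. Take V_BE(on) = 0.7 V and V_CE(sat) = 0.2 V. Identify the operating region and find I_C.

active; I_C ≈ 3.7 mA

Assume active. Base-emitter loop: I_B = (V_BB − V_BE)/R_B = (14 − 0.7)/180 = 0.0739 mA.
I_C = β·I_B = 50×0.0739 = 3.69 mA.
V_CE = V_CC − I_C·R_C = 15 − 3.69×0.68 = 12.5 V > V_CE(sat), so the active-region assumption holds.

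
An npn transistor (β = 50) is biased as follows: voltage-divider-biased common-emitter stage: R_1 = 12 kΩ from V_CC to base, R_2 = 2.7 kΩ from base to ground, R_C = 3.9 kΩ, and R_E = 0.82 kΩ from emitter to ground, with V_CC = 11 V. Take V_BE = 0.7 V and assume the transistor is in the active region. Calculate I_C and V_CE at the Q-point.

Thevenize the base divider: V_Th = V_CC·R_2/(R_1+R_2) = 11×2.7/14.7 = 2.02 V, R_Th = R_1‖R_2 = 2.2 kΩ.
Base-emitter loop: V_Th = I_B·R_Th + V_BE + (β+1)I_B·R_E, so I_B = (2.02 − 0.7) / (2.2 + 51×0.82) = 0.03 mA.
I_C = β·I_B = 50×0.03 = 1.5 mA, and I_E = (β+1)I_B = 1.53 mA.
V_CE = V_CC − I_C·R_C − I_E·R_E = 11 − 1.5×3.9 − 1.53×0.82 = 3.9 V.
V_CE = 3.9 V > 0.2 V confirms active-region operation.

I_C ≈ 1.5 mA, V_CE ≈ 3.9 V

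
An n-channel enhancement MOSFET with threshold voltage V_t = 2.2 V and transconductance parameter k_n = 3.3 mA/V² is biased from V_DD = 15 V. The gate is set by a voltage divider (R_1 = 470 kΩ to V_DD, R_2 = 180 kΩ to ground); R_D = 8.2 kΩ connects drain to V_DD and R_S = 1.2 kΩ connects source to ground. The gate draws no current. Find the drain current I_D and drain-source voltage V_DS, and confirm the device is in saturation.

V_G = V_DD·R_2/(R_1+R_2) = 15×180/650 = 4.15 V.
Assume saturation: I_D = (k_n/2)(V_GS − V_t)² with V_GS = V_G − I_D·R_S = 4.15 − 1.2·I_D.
Substituting gives 2.38·I_D² − 8.74·I_D + 6.3 = 0, with roots I_D = 0.985 or 2.69 mA.
The root I_D = 2.69 mA gives V_GS = 0.923 V ≤ V_t, so take I_D = 0.985 mA.
Then V_GS = 2.97 V and V_DS = V_DD − I_D(R_D+R_S) = 15 − 0.985×9.4 = 5.75 V.
Saturation requires V_DS ≥ V_GS − V_t = 0.772 V; 5.75 ≥ 0.772 ✓.

I_D ≈ 0.98 mA, V_DS ≈ 5.7 V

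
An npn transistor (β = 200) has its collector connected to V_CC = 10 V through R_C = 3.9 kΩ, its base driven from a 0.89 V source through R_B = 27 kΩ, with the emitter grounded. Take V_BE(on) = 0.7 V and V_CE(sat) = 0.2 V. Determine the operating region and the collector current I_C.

Assume active. Base-emitter loop: I_B = (V_BB − V_BE)/R_B = (0.89 − 0.7)/27 = 0.00704 mA.
I_C = β·I_B = 200×0.00704 = 1.41 mA.
V_CE = V_CC − I_C·R_C = 10 − 1.41×3.9 = 4.51 V > V_CE(sat), so the active-region assumption holds.

active; I_C ≈ 1.4 mA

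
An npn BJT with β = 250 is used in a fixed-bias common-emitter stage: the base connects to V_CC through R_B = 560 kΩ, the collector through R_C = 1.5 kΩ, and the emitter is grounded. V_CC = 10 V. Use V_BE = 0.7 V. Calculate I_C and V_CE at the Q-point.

Base loop: V_CC = I_B·R_B + V_BE, so I_B = (10 − 0.7)/560 kΩ = 0.0166 mA.
In the active region I_C = β·I_B = 250 × 0.0166 = 4.15 mA.
Collector loop: V_CE = V_CC − I_C·R_C = 10 − 4.15×1.5 = 3.77 V.
Since V_CE = 3.77 V > V_CE(sat) ≈ 0.2 V, the transistor is in the active region as assumed.

I_C ≈ 4.2 mA, V_CE ≈ 3.8 V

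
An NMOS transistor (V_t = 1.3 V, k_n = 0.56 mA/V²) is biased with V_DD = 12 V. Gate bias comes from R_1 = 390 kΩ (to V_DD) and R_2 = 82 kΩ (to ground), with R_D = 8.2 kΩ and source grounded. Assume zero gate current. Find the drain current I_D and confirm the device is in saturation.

I_D ≈ 0.17 mA

V_G = V_DD·R_2/(R_1+R_2) = 12×82/472 = 2.08 V. With the source grounded, V_GS = V_G = 2.08 V.
Assume saturation: I_D = (k_n/2)(V_GS − V_t)² = (0.56/2)×(2.08 − 1.3)² = 0.28×0.785² = 0.172 mA.
V_DS = V_DD − I_D·R_D = 12 − 0.172×8.2 = 10.6 V.
Saturation requires V_DS ≥ V_GS − V_t = 0.785 V; 10.6 ≥ 0.785 ✓.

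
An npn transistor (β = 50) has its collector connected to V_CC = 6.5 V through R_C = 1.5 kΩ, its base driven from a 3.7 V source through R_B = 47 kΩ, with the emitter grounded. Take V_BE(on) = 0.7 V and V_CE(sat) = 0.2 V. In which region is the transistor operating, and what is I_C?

active; I_C ≈ 3.2 mA

Assume active. Base-emitter loop: I_B = (V_BB − V_BE)/R_B = (3.7 − 0.7)/47 = 0.0638 mA.
I_C = β·I_B = 50×0.0638 = 3.19 mA.
V_CE = V_CC − I_C·R_C = 6.5 − 3.19×1.5 = 1.71 V > V_CE(sat), so the active-region assumption holds.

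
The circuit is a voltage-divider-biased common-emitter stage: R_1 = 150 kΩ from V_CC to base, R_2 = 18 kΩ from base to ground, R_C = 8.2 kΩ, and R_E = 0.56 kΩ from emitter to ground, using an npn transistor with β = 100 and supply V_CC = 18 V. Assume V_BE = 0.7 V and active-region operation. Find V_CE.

Thevenize the base divider: V_Th = V_CC·R_2/(R_1+R_2) = 18×18/168 = 1.93 V, R_Th = R_1‖R_2 = 16.1 kΩ.
Base-emitter loop: V_Th = I_B·R_Th + V_BE + (β+1)I_B·R_E, so I_B = (1.93 − 0.7) / (16.1 + 101×0.56) = 0.0169 mA.
I_C = β·I_B = 100×0.0169 = 1.69 mA, and I_E = (β+1)I_B = 1.71 mA.
V_CE = V_CC − I_C·R_C − I_E·R_E = 18 − 1.69×8.2 − 1.71×0.56 = 3.17 V.
V_CE = 3.17 V > 0.2 V confirms active-region operation.

V_CE ≈ 3.2 V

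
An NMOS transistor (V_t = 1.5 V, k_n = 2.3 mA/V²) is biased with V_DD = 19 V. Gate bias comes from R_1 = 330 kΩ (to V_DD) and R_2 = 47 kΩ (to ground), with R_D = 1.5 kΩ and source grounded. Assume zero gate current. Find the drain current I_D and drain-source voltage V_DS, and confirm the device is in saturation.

V_G = V_DD·R_2/(R_1+R_2) = 19×47/377 = 2.37 V. With the source grounded, V_GS = V_G = 2.37 V.
Assume saturation: I_D = (k_n/2)(V_GS − V_t)² = (2.3/2)×(2.37 − 1.5)² = 1.15×0.869² = 0.868 mA.
V_DS = V_DD − I_D·R_D = 19 − 0.868×1.5 = 17.7 V.
Saturation requires V_DS ≥ V_GS − V_t = 0.869 V; 17.7 ≥ 0.869 ✓.

I_D ≈ 0.87 mA, V_DS ≈ 18 V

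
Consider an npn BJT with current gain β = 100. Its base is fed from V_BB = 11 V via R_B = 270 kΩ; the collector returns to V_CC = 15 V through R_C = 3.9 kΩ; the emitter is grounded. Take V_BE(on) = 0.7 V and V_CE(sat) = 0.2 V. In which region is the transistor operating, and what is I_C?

Assume active: I_B = (11 − 0.7)/270 = 0.0381 mA, giving I_C = β·I_B = 3.81 mA.
But then V_CE = 15 − 3.81×3.9 = 0.122 V < V_CE(sat) = 0.2 V — impossible in the active region.
So the transistor is saturated. With V_CE = 0.2 V, I_C = (V_CC − 0.2)/R_C = 14.8/3.9 = 3.79 mA.
Check: β·I_B = 3.81 mA > I_C = 3.79 mA, confirming saturation.

saturation; I_C ≈ 3.8 mA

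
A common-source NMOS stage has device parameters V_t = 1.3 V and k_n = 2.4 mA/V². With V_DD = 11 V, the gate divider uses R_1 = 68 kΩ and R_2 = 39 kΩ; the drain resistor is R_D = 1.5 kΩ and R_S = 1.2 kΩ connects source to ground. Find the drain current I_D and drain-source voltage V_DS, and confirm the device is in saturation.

I_D ≈ 1.4 mA, V_DS ≈ 7.3 V

V_G = V_DD·R_2/(R_1+R_2) = 11×39/107 = 4.01 V.
Assume saturation: I_D = (k_n/2)(V_GS − V_t)² with V_GS = V_G − I_D·R_S = 4.01 − 1.2·I_D.
Substituting gives 1.73·I_D² − 8.8·I_D + 8.81 = 0, with roots I_D = 1.37 or 3.73 mA.
The root I_D = 3.73 mA gives V_GS = -0.462 V ≤ V_t, so take I_D = 1.37 mA.
Then V_GS = 2.37 V and V_DS = V_DD − I_D(R_D+R_S) = 11 − 1.37×2.7 = 7.31 V.
Saturation requires V_DS ≥ V_GS − V_t = 1.07 V; 7.31 ≥ 1.07 ✓.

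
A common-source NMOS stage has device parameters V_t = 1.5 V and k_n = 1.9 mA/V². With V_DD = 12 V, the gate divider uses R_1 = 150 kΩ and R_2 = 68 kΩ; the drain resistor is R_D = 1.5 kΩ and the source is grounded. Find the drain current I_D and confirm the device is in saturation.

V_G = V_DD·R_2/(R_1+R_2) = 12×68/218 = 3.74 V. With the source grounded, V_GS = V_G = 3.74 V.
Assume saturation: I_D = (k_n/2)(V_GS − V_t)² = (1.9/2)×(3.74 − 1.5)² = 0.95×2.24² = 4.78 mA.
V_DS = V_DD − I_D·R_D = 12 − 4.78×1.5 = 4.83 V.
Saturation requires V_DS ≥ V_GS − V_t = 2.24 V; 4.83 ≥ 2.24 ✓.

I_D ≈ 4.8 mA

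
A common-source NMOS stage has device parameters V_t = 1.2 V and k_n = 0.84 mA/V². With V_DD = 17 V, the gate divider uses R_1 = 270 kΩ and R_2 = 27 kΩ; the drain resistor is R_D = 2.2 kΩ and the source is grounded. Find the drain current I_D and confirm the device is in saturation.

V_G = V_DD·R_2/(R_1+R_2) = 17×27/297 = 1.55 V. With the source grounded, V_GS = V_G = 1.55 V.
Assume saturation: I_D = (k_n/2)(V_GS − V_t)² = (0.84/2)×(1.55 − 1.2)² = 0.42×0.345² = 0.0501 mA.
V_DS = V_DD − I_D·R_D = 17 − 0.0501×2.2 = 16.9 V.
Saturation requires V_DS ≥ V_GS − V_t = 0.345 V; 16.9 ≥ 0.345 ✓.

I_D ≈ 0.05 mA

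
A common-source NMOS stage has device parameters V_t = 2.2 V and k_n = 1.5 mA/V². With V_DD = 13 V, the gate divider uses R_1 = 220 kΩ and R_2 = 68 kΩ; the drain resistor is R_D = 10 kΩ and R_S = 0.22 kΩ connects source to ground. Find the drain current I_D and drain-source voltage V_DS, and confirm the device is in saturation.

I_D ≈ 0.45 mA, V_DS ≈ 8.4 V

V_G = V_DD·R_2/(R_1+R_2) = 13×68/288 = 3.07 V.
Assume saturation: I_D = (k_n/2)(V_GS − V_t)² with V_GS = V_G − I_D·R_S = 3.07 − 0.22·I_D.
Substituting gives 0.0363·I_D² − 1.29·I_D + 0.567 = 0, with roots I_D = 0.446 or 35 mA.
The root I_D = 35 mA gives V_GS = -4.63 V ≤ V_t, so take I_D = 0.446 mA.
Then V_GS = 2.97 V and V_DS = V_DD − I_D(R_D+R_S) = 13 − 0.446×10.2 = 8.44 V.
Saturation requires V_DS ≥ V_GS − V_t = 0.771 V; 8.44 ≥ 0.771 ✓.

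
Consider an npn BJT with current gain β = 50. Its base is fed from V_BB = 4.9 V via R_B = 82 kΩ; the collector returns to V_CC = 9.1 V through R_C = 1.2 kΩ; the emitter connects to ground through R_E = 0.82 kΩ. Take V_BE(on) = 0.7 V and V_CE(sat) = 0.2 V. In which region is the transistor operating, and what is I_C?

Assume active. Base-emitter loop: I_B = (V_BB − V_BE)/(R_B + (β+1)R_E) = (4.9 − 0.7)/(82 + 51×0.82) = 0.0339 mA.
I_C = β·I_B = 50×0.0339 = 1.7 mA.
V_CE = V_CC − I_C·R_C − I_E·R_E = 9.1 − 1.7×1.2 − 1.73×0.82 = 5.65 V > V_CE(sat), so the active-region assumption holds.

active; I_C ≈ 1.7 mA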